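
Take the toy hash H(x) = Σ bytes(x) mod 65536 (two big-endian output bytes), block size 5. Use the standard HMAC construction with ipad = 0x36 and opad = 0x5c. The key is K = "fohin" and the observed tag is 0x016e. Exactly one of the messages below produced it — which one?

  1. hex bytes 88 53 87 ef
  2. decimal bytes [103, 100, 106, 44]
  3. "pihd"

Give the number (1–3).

Key "fohin" = 66 6f 68 69 6e is exactly B = 5 bytes: K' = 66 6f 68 69 6e.
K' ⊕ ipad = 50 59 5e 5f 58; K' ⊕ opad = 3a 33 34 35 32.
m1: inner = H(50 59 5e 5f 58 88 53 87 ef) = 04 0f; tag = H(3a 33 34 35 32 04 0f) = 011b
m2: inner = H(50 59 5e 5f 58 67 64 6a 2c) = 03 1f; tag = H(3a 33 34 35 32 03 1f) = 012a
m3: inner = H(50 59 5e 5f 58 70 69 68 64) = 03 63; tag = H(3a 33 34 35 32 03 63) = 016e ← matches

3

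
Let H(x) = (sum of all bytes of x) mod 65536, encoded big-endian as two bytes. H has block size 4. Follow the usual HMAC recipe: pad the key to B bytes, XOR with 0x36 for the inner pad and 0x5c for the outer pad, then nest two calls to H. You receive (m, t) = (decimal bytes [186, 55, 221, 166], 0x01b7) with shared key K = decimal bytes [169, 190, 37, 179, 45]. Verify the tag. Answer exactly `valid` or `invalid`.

Key decimal bytes [169, 190, 37, 179, 45] = a9 be 25 b3 2d is 5 bytes > B = 4, so hash it first: H(key) = 02 6c, then zero-pad to 4 bytes: K' = 02 6c 00 00.
K' ⊕ ipad = 34 5a 36 36; K' ⊕ opad = 5e 30 5c 5c.
Inner hash: sum = 52+90+54+54+186+55+221+166 = 878 → 03 6e.
Outer hash (recomputed tag): sum = 94+48+92+92+3+110 = 439 → 01 b7.
Recomputed tag = 01b7; claimed = 01b7 → match.

valid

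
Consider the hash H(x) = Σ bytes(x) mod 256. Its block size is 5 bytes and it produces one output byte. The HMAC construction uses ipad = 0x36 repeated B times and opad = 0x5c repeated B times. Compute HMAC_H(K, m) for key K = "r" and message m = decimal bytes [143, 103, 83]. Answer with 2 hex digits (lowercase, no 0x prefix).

Key "r" = 72 is 1 byte ≤ B = 5; zero-pad to 5 bytes: K' = 72 00 00 00 00.
K' ⊕ ipad = 44 36 36 36 36.  K' ⊕ opad = 2e 5c 5c 5c 5c.
Inner input = (K'⊕ipad) ∥ m = 44 36 36 36 36 ∥ 8f 67 53.
Inner hash: sum = 68+54+54+54+54+143+103+83 = 613; mod 256 = 101 → 65.
Outer input = (K'⊕opad) ∥ inner = 2e 5c 5c 5c 5c ∥ 65.
Outer hash (tag): sum = 46+92+92+92+92+101 = 515; mod 256 = 3 → 03.

03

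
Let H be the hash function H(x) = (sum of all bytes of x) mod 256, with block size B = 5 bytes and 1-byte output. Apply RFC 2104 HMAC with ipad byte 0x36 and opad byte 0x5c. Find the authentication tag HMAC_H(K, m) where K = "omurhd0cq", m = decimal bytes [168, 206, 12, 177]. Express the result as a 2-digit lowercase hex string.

ef

Key "omurhd0cq" = 6f 6d 75 72 68 64 30 63 71 is 9 bytes > B = 5, so hash it first: H(key) = 93, then zero-pad to 5 bytes: K' = 93 00 00 00 00.
K' ⊕ ipad = a5 36 36 36 36.  K' ⊕ opad = cf 5c 5c 5c 5c.
Inner input = (K'⊕ipad) ∥ m = a5 36 36 36 36 ∥ a8 ce 0c b1.
Inner hash: sum = 165+54+54+54+54+168+206+12+177 = 944; mod 256 = 176 → b0.
Outer input = (K'⊕opad) ∥ inner = cf 5c 5c 5c 5c ∥ b0.
Outer hash (tag): sum = 207+92+92+92+92+176 = 751; mod 256 = 239 → ef.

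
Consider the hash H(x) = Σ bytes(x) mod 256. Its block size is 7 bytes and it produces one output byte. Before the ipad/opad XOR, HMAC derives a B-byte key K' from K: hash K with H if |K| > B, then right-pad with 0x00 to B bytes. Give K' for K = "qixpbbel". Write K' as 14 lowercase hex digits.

57000000000000

|K| = 8 > B = 7, so first hash the key.
H(K): sum = 113+105+120+112+98+98+101+108 = 855; mod 256 = 87 → 57.
Zero-pad H(K) = 57 to 7 bytes: K' = 57 00 00 00 00 00 00.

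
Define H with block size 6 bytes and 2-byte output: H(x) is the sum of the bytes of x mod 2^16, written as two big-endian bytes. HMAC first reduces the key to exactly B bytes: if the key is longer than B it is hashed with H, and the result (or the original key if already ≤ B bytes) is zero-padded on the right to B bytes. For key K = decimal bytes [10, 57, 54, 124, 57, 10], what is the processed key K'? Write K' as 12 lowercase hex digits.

0a39367c390a

Key decimal bytes [10, 57, 54, 124, 57, 10] = 0a 39 36 7c 39 0a is exactly B = 6 bytes: K' = 0a 39 36 7c 39 0a.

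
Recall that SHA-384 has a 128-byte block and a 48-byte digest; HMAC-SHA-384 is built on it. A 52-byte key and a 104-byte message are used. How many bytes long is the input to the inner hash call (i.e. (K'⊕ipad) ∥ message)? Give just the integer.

Key is 52 ≤ 128 bytes, zero-padded: |K'| = 128.
Inner input = (K'⊕ipad) ∥ m → 128 + 104 = 232 bytes.

232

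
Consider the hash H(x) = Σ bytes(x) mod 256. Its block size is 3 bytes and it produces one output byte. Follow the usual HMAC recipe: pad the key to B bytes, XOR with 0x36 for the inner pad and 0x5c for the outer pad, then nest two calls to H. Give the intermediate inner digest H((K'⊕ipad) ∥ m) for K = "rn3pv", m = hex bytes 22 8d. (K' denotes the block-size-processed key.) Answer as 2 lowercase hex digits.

ea

Key "rn3pv" = 72 6e 33 70 76 is 5 bytes > B = 3, so hash it first: H(key) = f9, then zero-pad to 3 bytes: K' = f9 00 00.
K' ⊕ ipad = cf 36 36.
Inner input = cf 36 36 ∥ 22 8d.
Inner hash: sum = 207+54+54+34+141 = 490; mod 256 = 234 → ea.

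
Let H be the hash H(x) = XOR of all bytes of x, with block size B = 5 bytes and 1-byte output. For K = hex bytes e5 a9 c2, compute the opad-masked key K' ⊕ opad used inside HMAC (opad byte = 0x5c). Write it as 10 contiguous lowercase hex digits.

b9f59e5c5c

Key hex bytes e5 a9 c2 is 3 bytes ≤ B = 5; zero-pad to 5 bytes: K' = e5 a9 c2 00 00.
XOR each byte with 0x5c: e5⊕5c=b9, a9⊕5c=f5, c2⊕5c=9e, 00⊕5c=5c, 00⊕5c=5c.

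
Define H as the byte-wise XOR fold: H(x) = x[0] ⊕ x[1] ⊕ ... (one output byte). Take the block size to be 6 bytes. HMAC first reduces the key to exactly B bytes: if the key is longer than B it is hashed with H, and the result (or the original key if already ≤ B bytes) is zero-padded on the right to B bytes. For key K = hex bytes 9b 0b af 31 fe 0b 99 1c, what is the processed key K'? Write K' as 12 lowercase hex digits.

|K| = 8 > B = 6, so first hash the key.
H(K): XOR 9b⊕0b⊕af⊕31⊕fe⊕0b⊕99⊕1c = 7e.
Zero-pad H(K) = 7e to 6 bytes: K' = 7e 00 00 00 00 00.

7e0000000000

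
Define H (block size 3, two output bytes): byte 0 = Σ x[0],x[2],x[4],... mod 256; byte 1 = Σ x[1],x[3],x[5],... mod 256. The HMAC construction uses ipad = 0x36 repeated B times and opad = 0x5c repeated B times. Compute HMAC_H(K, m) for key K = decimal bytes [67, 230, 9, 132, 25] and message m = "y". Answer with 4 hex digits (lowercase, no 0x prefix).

Key decimal bytes [67, 230, 9, 132, 25] = 43 e6 09 84 19 is 5 bytes > B = 3, so hash it first: H(key) = 65 6a, then zero-pad to 3 bytes: K' = 65 6a 00.
K' ⊕ ipad = 53 5c 36.  K' ⊕ opad = 39 36 5c.
Inner input = (K'⊕ipad) ∥ m = 53 5c 36 ∥ 79.
Inner hash: even-index sum = 137 mod 256 = 137; odd-index sum = 213 mod 256 = 213 → 89 d5.
Outer input = (K'⊕opad) ∥ inner = 39 36 5c ∥ 89 d5.
Outer hash (tag): even-index sum = 362 mod 256 = 106; odd-index sum = 191 mod 256 = 191 → 6a bf.

6abf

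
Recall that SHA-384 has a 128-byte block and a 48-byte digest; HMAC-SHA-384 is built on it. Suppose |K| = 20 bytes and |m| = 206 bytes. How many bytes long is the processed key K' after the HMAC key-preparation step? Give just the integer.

128

Key is 20 ≤ 128 bytes, zero-padded: |K'| = 128.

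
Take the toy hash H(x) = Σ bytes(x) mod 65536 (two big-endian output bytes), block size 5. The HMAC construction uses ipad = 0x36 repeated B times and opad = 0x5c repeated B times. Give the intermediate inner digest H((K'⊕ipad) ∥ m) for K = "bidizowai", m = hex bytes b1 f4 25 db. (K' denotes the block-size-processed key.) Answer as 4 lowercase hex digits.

Key "bidizowai" = 62 69 64 69 7a 6f 77 61 69 is 9 bytes > B = 5, so hash it first: H(key) = 03 c2, then zero-pad to 5 bytes: K' = 03 c2 00 00 00.
K' ⊕ ipad = 35 f4 36 36 36.
Inner input = 35 f4 36 36 36 ∥ b1 f4 25 db.
Inner hash: sum = 53+244+54+54+54+177+244+37+219 = 1136 → 04 70.

0470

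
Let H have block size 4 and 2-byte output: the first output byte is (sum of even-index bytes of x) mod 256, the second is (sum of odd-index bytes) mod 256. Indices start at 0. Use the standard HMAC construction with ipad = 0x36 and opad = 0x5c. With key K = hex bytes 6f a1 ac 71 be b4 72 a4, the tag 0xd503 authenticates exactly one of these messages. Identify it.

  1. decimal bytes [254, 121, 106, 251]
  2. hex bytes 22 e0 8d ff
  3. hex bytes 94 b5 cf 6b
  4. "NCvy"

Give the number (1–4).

Key hex bytes 6f a1 ac 71 be b4 72 a4 is 8 bytes > B = 4, so hash it first: H(key) = 4b 6a, then zero-pad to 4 bytes: K' = 4b 6a 00 00.
K' ⊕ ipad = 7d 5c 36 36; K' ⊕ opad = 17 36 5c 5c.
m1: inner = H(7d 5c 36 36 fe 79 6a fb) = 1b 06; tag = H(17 36 5c 5c 1b 06) = 8e98
m2: inner = H(7d 5c 36 36 22 e0 8d ff) = 62 71; tag = H(17 36 5c 5c 62 71) = d503 ← matches
m3: inner = H(7d 5c 36 36 94 b5 cf 6b) = 16 b2; tag = H(17 36 5c 5c 16 b2) = 8944
m4: inner = H(7d 5c 36 36 4e 43 76 79) = 77 4e; tag = H(17 36 5c 5c 77 4e) = eae0

2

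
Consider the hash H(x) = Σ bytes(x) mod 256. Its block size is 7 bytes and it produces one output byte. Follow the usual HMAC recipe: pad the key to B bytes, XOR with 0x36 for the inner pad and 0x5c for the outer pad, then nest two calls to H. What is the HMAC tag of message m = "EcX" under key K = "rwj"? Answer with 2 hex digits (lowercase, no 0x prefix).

b8

Key "rwj" = 72 77 6a is 3 bytes ≤ B = 7; zero-pad to 7 bytes: K' = 72 77 6a 00 00 00 00.
K' ⊕ ipad = 44 41 5c 36 36 36 36.  K' ⊕ opad = 2e 2b 36 5c 5c 5c 5c.
Inner input = (K'⊕ipad) ∥ m = 44 41 5c 36 36 36 36 ∥ 45 63 58.
Inner hash: sum = 68+65+92+54+54+54+54+69+99+88 = 697; mod 256 = 185 → b9.
Outer input = (K'⊕opad) ∥ inner = 2e 2b 36 5c 5c 5c 5c ∥ b9.
Outer hash (tag): sum = 46+43+54+92+92+92+92+185 = 696; mod 256 = 184 → b8.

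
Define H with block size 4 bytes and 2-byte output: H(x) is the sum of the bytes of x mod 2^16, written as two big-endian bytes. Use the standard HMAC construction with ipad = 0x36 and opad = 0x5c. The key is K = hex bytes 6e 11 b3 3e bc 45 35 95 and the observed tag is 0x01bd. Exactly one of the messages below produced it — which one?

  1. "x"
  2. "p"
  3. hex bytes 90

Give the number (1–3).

3

Key hex bytes 6e 11 b3 3e bc 45 35 95 is 8 bytes > B = 4, so hash it first: H(key) = 03 3b, then zero-pad to 4 bytes: K' = 03 3b 00 00.
K' ⊕ ipad = 35 0d 36 36; K' ⊕ opad = 5f 67 5c 5c.
m1: inner = H(35 0d 36 36 78) = 01 26; tag = H(5f 67 5c 5c 01 26) = 01a5
m2: inner = H(35 0d 36 36 70) = 01 1e; tag = H(5f 67 5c 5c 01 1e) = 019d
m3: inner = H(35 0d 36 36 90) = 01 3e; tag = H(5f 67 5c 5c 01 3e) = 01bd ← matches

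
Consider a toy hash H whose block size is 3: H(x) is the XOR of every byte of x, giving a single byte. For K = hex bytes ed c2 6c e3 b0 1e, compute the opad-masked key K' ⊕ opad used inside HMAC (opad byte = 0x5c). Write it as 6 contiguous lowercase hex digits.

Key hex bytes ed c2 6c e3 b0 1e is 6 bytes > B = 3, so hash it first: H(key) = 0e, then zero-pad to 3 bytes: K' = 0e 00 00.
XOR each byte with 0x5c: 0e⊕5c=52, 00⊕5c=5c, 00⊕5c=5c.

525c5c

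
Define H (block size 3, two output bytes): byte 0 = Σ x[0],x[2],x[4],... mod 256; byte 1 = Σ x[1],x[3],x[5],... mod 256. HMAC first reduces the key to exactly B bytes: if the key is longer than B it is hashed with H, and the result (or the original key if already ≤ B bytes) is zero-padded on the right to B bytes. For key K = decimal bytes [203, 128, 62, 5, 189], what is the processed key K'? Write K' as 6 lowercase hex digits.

c68500

|K| = 5 > B = 3, so first hash the key.
H(K): even-index sum = 454 mod 256 = 198; odd-index sum = 133 mod 256 = 133 → c6 85.
Zero-pad H(K) = c6 85 to 3 bytes: K' = c6 85 00.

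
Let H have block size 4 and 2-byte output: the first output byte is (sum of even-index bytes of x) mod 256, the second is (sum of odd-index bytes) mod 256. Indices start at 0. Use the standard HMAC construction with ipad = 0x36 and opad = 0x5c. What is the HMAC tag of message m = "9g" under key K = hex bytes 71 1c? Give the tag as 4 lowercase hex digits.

Key hex bytes 71 1c is 2 bytes ≤ B = 4; zero-pad to 4 bytes: K' = 71 1c 00 00.
K' ⊕ ipad = 47 2a 36 36.  K' ⊕ opad = 2d 40 5c 5c.
Inner input = (K'⊕ipad) ∥ m = 47 2a 36 36 ∥ 39 67.
Inner hash: even-index sum = 182 mod 256 = 182; odd-index sum = 199 mod 256 = 199 → b6 c7.
Outer input = (K'⊕opad) ∥ inner = 2d 40 5c 5c ∥ b6 c7.
Outer hash (tag): even-index sum = 319 mod 256 = 63; odd-index sum = 355 mod 256 = 99 → 3f 63.

3f63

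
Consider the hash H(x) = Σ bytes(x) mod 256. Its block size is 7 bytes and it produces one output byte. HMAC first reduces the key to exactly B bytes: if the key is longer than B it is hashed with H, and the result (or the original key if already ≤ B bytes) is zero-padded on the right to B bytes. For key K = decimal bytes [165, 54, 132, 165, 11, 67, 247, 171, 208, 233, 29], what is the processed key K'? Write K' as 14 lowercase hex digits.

ca000000000000

|K| = 11 > B = 7, so first hash the key.
H(K): sum = 165+54+132+165+11+67+247+171+208+233+29 = 1482; mod 256 = 202 → ca.
Zero-pad H(K) = ca to 7 bytes: K' = ca 00 00 00 00 00 00.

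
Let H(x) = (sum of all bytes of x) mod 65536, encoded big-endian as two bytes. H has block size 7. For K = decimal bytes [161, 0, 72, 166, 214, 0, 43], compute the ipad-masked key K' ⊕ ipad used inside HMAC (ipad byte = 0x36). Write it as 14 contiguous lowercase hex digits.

97367e90e0361d

Key decimal bytes [161, 0, 72, 166, 214, 0, 43] = a1 00 48 a6 d6 00 2b is exactly B = 7 bytes: K' = a1 00 48 a6 d6 00 2b.
XOR each byte with 0x36: a1⊕36=97, 00⊕36=36, 48⊕36=7e, a6⊕36=90, d6⊕36=e0, 00⊕36=36, 2b⊕36=1d.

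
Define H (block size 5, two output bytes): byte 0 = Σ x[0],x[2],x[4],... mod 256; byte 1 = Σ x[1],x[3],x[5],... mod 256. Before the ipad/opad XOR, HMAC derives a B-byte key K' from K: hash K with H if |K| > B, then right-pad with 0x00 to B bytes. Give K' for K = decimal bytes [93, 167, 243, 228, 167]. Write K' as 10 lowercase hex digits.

5da7f3e4a7

Key decimal bytes [93, 167, 243, 228, 167] = 5d a7 f3 e4 a7 is exactly B = 5 bytes: K' = 5d a7 f3 e4 a7.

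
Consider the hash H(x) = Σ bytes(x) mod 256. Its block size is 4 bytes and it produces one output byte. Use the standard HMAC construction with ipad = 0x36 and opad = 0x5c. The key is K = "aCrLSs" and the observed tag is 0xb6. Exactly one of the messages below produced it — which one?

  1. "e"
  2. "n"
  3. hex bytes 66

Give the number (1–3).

Key "aCrLSs" = 61 43 72 4c 53 73 is 6 bytes > B = 4, so hash it first: H(key) = 28, then zero-pad to 4 bytes: K' = 28 00 00 00.
K' ⊕ ipad = 1e 36 36 36; K' ⊕ opad = 74 5c 5c 5c.
m1: inner = H(1e 36 36 36 65) = 25; tag = H(74 5c 5c 5c 25) = ad
m2: inner = H(1e 36 36 36 6e) = 2e; tag = H(74 5c 5c 5c 2e) = b6 ← matches
m3: inner = H(1e 36 36 36 66) = 26; tag = H(74 5c 5c 5c 26) = ae

2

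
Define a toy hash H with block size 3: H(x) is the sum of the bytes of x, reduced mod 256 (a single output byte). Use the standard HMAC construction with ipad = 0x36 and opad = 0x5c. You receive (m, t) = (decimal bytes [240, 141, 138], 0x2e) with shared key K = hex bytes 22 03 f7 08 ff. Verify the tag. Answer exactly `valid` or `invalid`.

Key hex bytes 22 03 f7 08 ff is 5 bytes > B = 3, so hash it first: H(key) = 23, then zero-pad to 3 bytes: K' = 23 00 00.
K' ⊕ ipad = 15 36 36; K' ⊕ opad = 7f 5c 5c.
Inner hash: sum = 21+54+54+240+141+138 = 648; mod 256 = 136 → 88.
Outer hash (recomputed tag): sum = 127+92+92+136 = 447; mod 256 = 191 → bf.
Recomputed tag = bf; claimed = 2e → mismatch.

invalid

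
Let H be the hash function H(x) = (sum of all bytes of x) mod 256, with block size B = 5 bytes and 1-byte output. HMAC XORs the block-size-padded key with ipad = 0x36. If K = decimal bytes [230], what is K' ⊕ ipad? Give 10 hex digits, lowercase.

d036363636

Key decimal bytes [230] = e6 is 1 byte ≤ B = 5; zero-pad to 5 bytes: K' = e6 00 00 00 00.
XOR each byte with 0x36: e6⊕36=d0, 00⊕36=36, 00⊕36=36, 00⊕36=36, 00⊕36=36.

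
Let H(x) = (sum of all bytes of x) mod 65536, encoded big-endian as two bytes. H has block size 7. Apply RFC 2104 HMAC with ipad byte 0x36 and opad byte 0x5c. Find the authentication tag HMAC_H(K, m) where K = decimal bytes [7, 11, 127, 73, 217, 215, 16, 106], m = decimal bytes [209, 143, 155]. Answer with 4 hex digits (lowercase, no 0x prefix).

Key decimal bytes [7, 11, 127, 73, 217, 215, 16, 106] = 07 0b 7f 49 d9 d7 10 6a is 8 bytes > B = 7, so hash it first: H(key) = 03 04, then zero-pad to 7 bytes: K' = 03 04 00 00 00 00 00.
K' ⊕ ipad = 35 32 36 36 36 36 36.  K' ⊕ opad = 5f 58 5c 5c 5c 5c 5c.
Inner input = (K'⊕ipad) ∥ m = 35 32 36 36 36 36 36 ∥ d1 8f 9b.
Inner hash: sum = 53+50+54+54+54+54+54+209+143+155 = 880 → 03 70.
Outer input = (K'⊕opad) ∥ inner = 5f 58 5c 5c 5c 5c 5c ∥ 03 70.
Outer hash (tag): sum = 95+88+92+92+92+92+92+3+112 = 758 → 02 f6.

02f6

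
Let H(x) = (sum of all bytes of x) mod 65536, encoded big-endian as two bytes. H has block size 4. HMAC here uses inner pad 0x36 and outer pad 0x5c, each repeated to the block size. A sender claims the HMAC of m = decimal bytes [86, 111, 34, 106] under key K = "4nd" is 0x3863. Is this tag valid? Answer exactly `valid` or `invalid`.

Key "4nd" = 34 6e 64 is 3 bytes ≤ B = 4; zero-pad to 4 bytes: K' = 34 6e 64 00.
K' ⊕ ipad = 02 58 52 36; K' ⊕ opad = 68 32 38 5c.
Inner hash: sum = 2+88+82+54+86+111+34+106 = 563 → 02 33.
Outer hash (recomputed tag): sum = 104+50+56+92+2+51 = 355 → 01 63.
Recomputed tag = 0163; claimed = 3863 → mismatch.

invalid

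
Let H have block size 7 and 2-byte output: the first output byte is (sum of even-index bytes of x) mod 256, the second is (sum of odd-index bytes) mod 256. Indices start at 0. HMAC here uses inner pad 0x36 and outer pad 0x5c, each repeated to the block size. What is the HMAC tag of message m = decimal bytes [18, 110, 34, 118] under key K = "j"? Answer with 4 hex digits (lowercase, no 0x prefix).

20f6

Key "j" = 6a is 1 byte ≤ B = 7; zero-pad to 7 bytes: K' = 6a 00 00 00 00 00 00.
K' ⊕ ipad = 5c 36 36 36 36 36 36.  K' ⊕ opad = 36 5c 5c 5c 5c 5c 5c.
Inner input = (K'⊕ipad) ∥ m = 5c 36 36 36 36 36 36 ∥ 12 6e 22 76.
Inner hash: even-index sum = 482 mod 256 = 226; odd-index sum = 214 mod 256 = 214 → e2 d6.
Outer input = (K'⊕opad) ∥ inner = 36 5c 5c 5c 5c 5c 5c ∥ e2 d6.
Outer hash (tag): even-index sum = 544 mod 256 = 32; odd-index sum = 502 mod 256 = 246 → 20 f6.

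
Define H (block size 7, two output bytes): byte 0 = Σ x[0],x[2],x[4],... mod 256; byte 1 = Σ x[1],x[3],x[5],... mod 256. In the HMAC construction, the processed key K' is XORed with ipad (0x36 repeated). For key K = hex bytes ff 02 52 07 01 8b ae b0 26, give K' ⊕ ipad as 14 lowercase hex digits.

10723636363636

Key hex bytes ff 02 52 07 01 8b ae b0 26 is 9 bytes > B = 7, so hash it first: H(key) = 26 44, then zero-pad to 7 bytes: K' = 26 44 00 00 00 00 00.
XOR each byte with 0x36: 26⊕36=10, 44⊕36=72, 00⊕36=36, 00⊕36=36, 00⊕36=36, 00⊕36=36, 00⊕36=36.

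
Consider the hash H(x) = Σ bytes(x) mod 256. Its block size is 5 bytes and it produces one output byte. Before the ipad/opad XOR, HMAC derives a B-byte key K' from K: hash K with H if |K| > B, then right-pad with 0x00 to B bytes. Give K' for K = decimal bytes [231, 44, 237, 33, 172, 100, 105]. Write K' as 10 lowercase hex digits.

9a00000000

|K| = 7 > B = 5, so first hash the key.
H(K): sum = 231+44+237+33+172+100+105 = 922; mod 256 = 154 → 9a.
Zero-pad H(K) = 9a to 5 bytes: K' = 9a 00 00 00 00.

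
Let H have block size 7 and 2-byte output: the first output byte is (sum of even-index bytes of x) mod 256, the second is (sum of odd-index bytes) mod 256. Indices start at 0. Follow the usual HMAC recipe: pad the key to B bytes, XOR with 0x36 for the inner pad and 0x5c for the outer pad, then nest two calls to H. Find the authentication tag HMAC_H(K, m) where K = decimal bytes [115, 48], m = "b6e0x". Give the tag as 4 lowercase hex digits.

Key decimal bytes [115, 48] = 73 30 is 2 bytes ≤ B = 7; zero-pad to 7 bytes: K' = 73 30 00 00 00 00 00.
K' ⊕ ipad = 45 06 36 36 36 36 36.  K' ⊕ opad = 2f 6c 5c 5c 5c 5c 5c.
Inner input = (K'⊕ipad) ∥ m = 45 06 36 36 36 36 36 ∥ 62 36 65 30 78.
Inner hash: even-index sum = 333 mod 256 = 77; odd-index sum = 433 mod 256 = 177 → 4d b1.
Outer input = (K'⊕opad) ∥ inner = 2f 6c 5c 5c 5c 5c 5c ∥ 4d b1.
Outer hash (tag): even-index sum = 500 mod 256 = 244; odd-index sum = 369 mod 256 = 113 → f4 71.

f471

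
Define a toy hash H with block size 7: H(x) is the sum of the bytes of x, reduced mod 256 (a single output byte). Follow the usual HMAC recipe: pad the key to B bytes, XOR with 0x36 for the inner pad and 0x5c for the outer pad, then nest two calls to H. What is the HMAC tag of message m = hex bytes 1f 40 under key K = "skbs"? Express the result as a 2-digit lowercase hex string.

Key "skbs" = 73 6b 62 73 is 4 bytes ≤ B = 7; zero-pad to 7 bytes: K' = 73 6b 62 73 00 00 00.
K' ⊕ ipad = 45 5d 54 45 36 36 36.  K' ⊕ opad = 2f 37 3e 2f 5c 5c 5c.
Inner input = (K'⊕ipad) ∥ m = 45 5d 54 45 36 36 36 ∥ 1f 40.
Inner hash: sum = 69+93+84+69+54+54+54+31+64 = 572; mod 256 = 60 → 3c.
Outer input = (K'⊕opad) ∥ inner = 2f 37 3e 2f 5c 5c 5c ∥ 3c.
Outer hash (tag): sum = 47+55+62+47+92+92+92+60 = 547; mod 256 = 35 → 23.

23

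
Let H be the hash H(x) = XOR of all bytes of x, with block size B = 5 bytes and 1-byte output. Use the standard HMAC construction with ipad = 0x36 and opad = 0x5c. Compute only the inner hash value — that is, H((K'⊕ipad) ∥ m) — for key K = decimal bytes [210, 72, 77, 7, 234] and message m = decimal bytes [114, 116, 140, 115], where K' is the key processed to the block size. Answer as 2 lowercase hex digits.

f5

Key decimal bytes [210, 72, 77, 7, 234] = d2 48 4d 07 ea is exactly B = 5 bytes: K' = d2 48 4d 07 ea.
K' ⊕ ipad = e4 7e 7b 31 dc.
Inner input = e4 7e 7b 31 dc ∥ 72 74 8c 73.
Inner hash: XOR e4⊕7e⊕7b⊕31⊕dc⊕72⊕74⊕8c⊕73 = f5.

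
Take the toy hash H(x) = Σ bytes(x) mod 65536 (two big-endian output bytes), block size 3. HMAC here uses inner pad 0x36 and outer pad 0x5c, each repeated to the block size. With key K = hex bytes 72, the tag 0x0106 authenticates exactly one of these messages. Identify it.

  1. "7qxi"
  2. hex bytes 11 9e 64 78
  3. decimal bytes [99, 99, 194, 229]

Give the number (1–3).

3

Key hex bytes 72 is 1 byte ≤ B = 3; zero-pad to 3 bytes: K' = 72 00 00.
K' ⊕ ipad = 44 36 36; K' ⊕ opad = 2e 5c 5c.
m1: inner = H(44 36 36 37 71 78 69) = 02 39; tag = H(2e 5c 5c 02 39) = 0121
m2: inner = H(44 36 36 11 9e 64 78) = 02 3b; tag = H(2e 5c 5c 02 3b) = 0123
m3: inner = H(44 36 36 63 63 c2 e5) = 03 1d; tag = H(2e 5c 5c 03 1d) = 0106 ← matches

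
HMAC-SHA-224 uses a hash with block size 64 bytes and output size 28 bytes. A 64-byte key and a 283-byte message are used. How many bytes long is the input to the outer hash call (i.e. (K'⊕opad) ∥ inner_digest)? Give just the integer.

Key is 64 ≤ 64 bytes, zero-padded: |K'| = 64.
Outer input = (K'⊕opad) ∥ H(inner) → 64 + 28 = 92 bytes.

92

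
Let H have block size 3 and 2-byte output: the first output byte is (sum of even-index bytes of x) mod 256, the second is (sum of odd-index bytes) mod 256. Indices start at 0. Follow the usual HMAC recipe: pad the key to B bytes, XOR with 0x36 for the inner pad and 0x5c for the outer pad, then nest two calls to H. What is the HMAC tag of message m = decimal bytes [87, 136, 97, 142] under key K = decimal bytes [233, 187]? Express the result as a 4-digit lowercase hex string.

5612

Key decimal bytes [233, 187] = e9 bb is 2 bytes ≤ B = 3; zero-pad to 3 bytes: K' = e9 bb 00.
K' ⊕ ipad = df 8d 36.  K' ⊕ opad = b5 e7 5c.
Inner input = (K'⊕ipad) ∥ m = df 8d 36 ∥ 57 88 61 8e.
Inner hash: even-index sum = 555 mod 256 = 43; odd-index sum = 325 mod 256 = 69 → 2b 45.
Outer input = (K'⊕opad) ∥ inner = b5 e7 5c ∥ 2b 45.
Outer hash (tag): even-index sum = 342 mod 256 = 86; odd-index sum = 274 mod 256 = 18 → 56 12.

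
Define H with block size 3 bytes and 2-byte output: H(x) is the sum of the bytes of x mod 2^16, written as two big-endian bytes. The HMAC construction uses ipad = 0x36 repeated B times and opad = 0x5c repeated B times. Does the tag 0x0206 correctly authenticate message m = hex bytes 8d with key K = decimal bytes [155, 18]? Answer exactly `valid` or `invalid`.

valid

Key decimal bytes [155, 18] = 9b 12 is 2 bytes ≤ B = 3; zero-pad to 3 bytes: K' = 9b 12 00.
K' ⊕ ipad = ad 24 36; K' ⊕ opad = c7 4e 5c.
Inner hash: sum = 173+36+54+141 = 404 → 01 94.
Outer hash (recomputed tag): sum = 199+78+92+1+148 = 518 → 02 06.
Recomputed tag = 0206; claimed = 0206 → match.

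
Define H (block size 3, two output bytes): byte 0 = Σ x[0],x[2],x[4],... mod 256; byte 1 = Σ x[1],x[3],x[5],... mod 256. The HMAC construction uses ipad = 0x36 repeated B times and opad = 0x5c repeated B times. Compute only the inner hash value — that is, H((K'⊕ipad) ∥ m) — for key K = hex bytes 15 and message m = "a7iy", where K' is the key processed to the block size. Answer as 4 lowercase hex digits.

0900

Key hex bytes 15 is 1 byte ≤ B = 3; zero-pad to 3 bytes: K' = 15 00 00.
K' ⊕ ipad = 23 36 36.
Inner input = 23 36 36 ∥ 61 37 69 79.
Inner hash: even-index sum = 265 mod 256 = 9; odd-index sum = 256 mod 256 = 0 → 09 00.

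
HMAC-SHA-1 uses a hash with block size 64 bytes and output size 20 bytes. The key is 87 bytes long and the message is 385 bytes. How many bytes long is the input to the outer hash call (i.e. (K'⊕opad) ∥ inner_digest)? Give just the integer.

84

Key is 87 > 64 bytes, so it is hashed to 20 bytes then zero-padded to 64: |K'| = 64.
Outer input = (K'⊕opad) ∥ H(inner) → 64 + 20 = 84 bytes.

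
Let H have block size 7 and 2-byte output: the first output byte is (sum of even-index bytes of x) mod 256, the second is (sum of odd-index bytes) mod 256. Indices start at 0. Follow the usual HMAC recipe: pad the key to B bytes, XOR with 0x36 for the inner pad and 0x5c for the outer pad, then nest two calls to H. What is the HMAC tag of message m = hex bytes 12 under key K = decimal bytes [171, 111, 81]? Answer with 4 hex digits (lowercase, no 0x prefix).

935b

Key decimal bytes [171, 111, 81] = ab 6f 51 is 3 bytes ≤ B = 7; zero-pad to 7 bytes: K' = ab 6f 51 00 00 00 00.
K' ⊕ ipad = 9d 59 67 36 36 36 36.  K' ⊕ opad = f7 33 0d 5c 5c 5c 5c.
Inner input = (K'⊕ipad) ∥ m = 9d 59 67 36 36 36 36 ∥ 12.
Inner hash: even-index sum = 368 mod 256 = 112; odd-index sum = 215 mod 256 = 215 → 70 d7.
Outer input = (K'⊕opad) ∥ inner = f7 33 0d 5c 5c 5c 5c ∥ 70 d7.
Outer hash (tag): even-index sum = 659 mod 256 = 147; odd-index sum = 347 mod 256 = 91 → 93 5b.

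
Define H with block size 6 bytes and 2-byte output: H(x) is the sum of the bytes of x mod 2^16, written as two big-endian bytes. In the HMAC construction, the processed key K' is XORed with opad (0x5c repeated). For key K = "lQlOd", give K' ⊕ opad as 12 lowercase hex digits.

Key "lQlOd" = 6c 51 6c 4f 64 is 5 bytes ≤ B = 6; zero-pad to 6 bytes: K' = 6c 51 6c 4f 64 00.
XOR each byte with 0x5c: 6c⊕5c=30, 51⊕5c=0d, 6c⊕5c=30, 4f⊕5c=13, 64⊕5c=38, 00⊕5c=5c.

300d3013385c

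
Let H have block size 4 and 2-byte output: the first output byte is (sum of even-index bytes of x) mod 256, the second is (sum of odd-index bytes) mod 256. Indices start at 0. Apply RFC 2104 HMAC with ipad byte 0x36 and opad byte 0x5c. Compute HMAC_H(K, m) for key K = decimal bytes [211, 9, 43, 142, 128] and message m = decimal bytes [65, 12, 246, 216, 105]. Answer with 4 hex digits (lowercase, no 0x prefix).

Key decimal bytes [211, 9, 43, 142, 128] = d3 09 2b 8e 80 is 5 bytes > B = 4, so hash it first: H(key) = 7e 97, then zero-pad to 4 bytes: K' = 7e 97 00 00.
K' ⊕ ipad = 48 a1 36 36.  K' ⊕ opad = 22 cb 5c 5c.
Inner input = (K'⊕ipad) ∥ m = 48 a1 36 36 ∥ 41 0c f6 d8 69.
Inner hash: even-index sum = 542 mod 256 = 30; odd-index sum = 443 mod 256 = 187 → 1e bb.
Outer input = (K'⊕opad) ∥ inner = 22 cb 5c 5c ∥ 1e bb.
Outer hash (tag): even-index sum = 156 mod 256 = 156; odd-index sum = 482 mod 256 = 226 → 9c e2.

9ce2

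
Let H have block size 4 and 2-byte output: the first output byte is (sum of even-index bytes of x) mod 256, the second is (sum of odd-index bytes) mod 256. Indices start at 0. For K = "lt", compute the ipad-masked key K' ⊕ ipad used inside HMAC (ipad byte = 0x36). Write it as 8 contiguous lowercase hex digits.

5a423636

Key "lt" = 6c 74 is 2 bytes ≤ B = 4; zero-pad to 4 bytes: K' = 6c 74 00 00.
XOR each byte with 0x36: 6c⊕36=5a, 74⊕36=42, 00⊕36=36, 00⊕36=36.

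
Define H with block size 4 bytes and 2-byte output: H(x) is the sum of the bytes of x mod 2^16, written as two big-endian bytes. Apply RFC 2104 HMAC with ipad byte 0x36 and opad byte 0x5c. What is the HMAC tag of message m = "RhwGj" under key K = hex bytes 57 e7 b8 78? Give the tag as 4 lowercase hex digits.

Key hex bytes 57 e7 b8 78 is exactly B = 4 bytes: K' = 57 e7 b8 78.
K' ⊕ ipad = 61 d1 8e 4e.  K' ⊕ opad = 0b bb e4 24.
Inner input = (K'⊕ipad) ∥ m = 61 d1 8e 4e ∥ 52 68 77 47 6a.
Inner hash: sum = 97+209+142+78+82+104+119+71+106 = 1008 → 03 f0.
Outer input = (K'⊕opad) ∥ inner = 0b bb e4 24 ∥ 03 f0.
Outer hash (tag): sum = 11+187+228+36+3+240 = 705 → 02 c1.

02c1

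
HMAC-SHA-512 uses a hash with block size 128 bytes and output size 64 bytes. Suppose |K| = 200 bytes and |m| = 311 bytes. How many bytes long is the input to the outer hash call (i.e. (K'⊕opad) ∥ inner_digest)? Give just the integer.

192

Key is 200 > 128 bytes, so it is hashed to 64 bytes then zero-padded to 128: |K'| = 128.
Outer input = (K'⊕opad) ∥ H(inner) → 128 + 64 = 192 bytes.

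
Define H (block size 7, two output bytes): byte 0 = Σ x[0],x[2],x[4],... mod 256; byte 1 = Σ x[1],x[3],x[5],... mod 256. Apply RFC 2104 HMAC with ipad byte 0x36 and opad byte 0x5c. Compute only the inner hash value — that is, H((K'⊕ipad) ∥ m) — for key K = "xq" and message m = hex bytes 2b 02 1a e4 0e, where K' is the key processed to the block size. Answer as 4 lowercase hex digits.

d606

Key "xq" = 78 71 is 2 bytes ≤ B = 7; zero-pad to 7 bytes: K' = 78 71 00 00 00 00 00.
K' ⊕ ipad = 4e 47 36 36 36 36 36.
Inner input = 4e 47 36 36 36 36 36 ∥ 2b 02 1a e4 0e.
Inner hash: even-index sum = 470 mod 256 = 214; odd-index sum = 262 mod 256 = 6 → d6 06.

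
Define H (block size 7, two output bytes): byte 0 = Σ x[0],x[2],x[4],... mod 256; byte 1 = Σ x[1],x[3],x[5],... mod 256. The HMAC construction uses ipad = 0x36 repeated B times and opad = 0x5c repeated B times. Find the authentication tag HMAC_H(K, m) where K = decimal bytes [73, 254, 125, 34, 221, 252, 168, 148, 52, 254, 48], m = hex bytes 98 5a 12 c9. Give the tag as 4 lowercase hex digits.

b508

Key decimal bytes [73, 254, 125, 34, 221, 252, 168, 148, 52, 254, 48] = 49 fe 7d 22 dd fc a8 94 34 fe 30 is 11 bytes > B = 7, so hash it first: H(key) = af ae, then zero-pad to 7 bytes: K' = af ae 00 00 00 00 00.
K' ⊕ ipad = 99 98 36 36 36 36 36.  K' ⊕ opad = f3 f2 5c 5c 5c 5c 5c.
Inner input = (K'⊕ipad) ∥ m = 99 98 36 36 36 36 36 ∥ 98 5a 12 c9.
Inner hash: even-index sum = 606 mod 256 = 94; odd-index sum = 430 mod 256 = 174 → 5e ae.
Outer input = (K'⊕opad) ∥ inner = f3 f2 5c 5c 5c 5c 5c ∥ 5e ae.
Outer hash (tag): even-index sum = 693 mod 256 = 181; odd-index sum = 520 mod 256 = 8 → b5 08.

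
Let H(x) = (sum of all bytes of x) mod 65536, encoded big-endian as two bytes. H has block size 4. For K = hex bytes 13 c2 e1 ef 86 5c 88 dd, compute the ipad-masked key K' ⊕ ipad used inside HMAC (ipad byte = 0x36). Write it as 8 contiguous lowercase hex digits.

Key hex bytes 13 c2 e1 ef 86 5c 88 dd is 8 bytes > B = 4, so hash it first: H(key) = 04 ec, then zero-pad to 4 bytes: K' = 04 ec 00 00.
XOR each byte with 0x36: 04⊕36=32, ec⊕36=da, 00⊕36=36, 00⊕36=36.

32da3636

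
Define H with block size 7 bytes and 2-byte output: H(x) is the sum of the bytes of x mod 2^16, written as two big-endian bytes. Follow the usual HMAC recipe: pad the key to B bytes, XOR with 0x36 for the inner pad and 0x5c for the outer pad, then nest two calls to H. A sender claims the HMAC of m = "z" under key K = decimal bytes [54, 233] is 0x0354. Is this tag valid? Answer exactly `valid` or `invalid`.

Key decimal bytes [54, 233] = 36 e9 is 2 bytes ≤ B = 7; zero-pad to 7 bytes: K' = 36 e9 00 00 00 00 00.
K' ⊕ ipad = 00 df 36 36 36 36 36; K' ⊕ opad = 6a b5 5c 5c 5c 5c 5c.
Inner hash: sum = 0+223+54+54+54+54+54+122 = 615 → 02 67.
Outer hash (recomputed tag): sum = 106+181+92+92+92+92+92+2+103 = 852 → 03 54.
Recomputed tag = 0354; claimed = 0354 → match.

valid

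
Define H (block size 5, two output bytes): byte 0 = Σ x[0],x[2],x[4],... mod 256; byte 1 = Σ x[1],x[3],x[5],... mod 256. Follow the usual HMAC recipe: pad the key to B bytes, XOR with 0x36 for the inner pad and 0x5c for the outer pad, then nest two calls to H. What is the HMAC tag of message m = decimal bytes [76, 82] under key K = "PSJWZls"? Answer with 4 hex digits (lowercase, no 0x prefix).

Key "PSJWZls" = 50 53 4a 57 5a 6c 73 is 7 bytes > B = 5, so hash it first: H(key) = 67 16, then zero-pad to 5 bytes: K' = 67 16 00 00 00.
K' ⊕ ipad = 51 20 36 36 36.  K' ⊕ opad = 3b 4a 5c 5c 5c.
Inner input = (K'⊕ipad) ∥ m = 51 20 36 36 36 ∥ 4c 52.
Inner hash: even-index sum = 271 mod 256 = 15; odd-index sum = 162 mod 256 = 162 → 0f a2.
Outer input = (K'⊕opad) ∥ inner = 3b 4a 5c 5c 5c ∥ 0f a2.
Outer hash (tag): even-index sum = 405 mod 256 = 149; odd-index sum = 181 mod 256 = 181 → 95 b5.

95b5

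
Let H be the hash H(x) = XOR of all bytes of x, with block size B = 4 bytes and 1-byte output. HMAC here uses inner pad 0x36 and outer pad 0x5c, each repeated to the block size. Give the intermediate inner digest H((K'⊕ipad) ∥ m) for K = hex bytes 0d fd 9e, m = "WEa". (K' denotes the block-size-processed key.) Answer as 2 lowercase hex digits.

1d

Key hex bytes 0d fd 9e is 3 bytes ≤ B = 4; zero-pad to 4 bytes: K' = 0d fd 9e 00.
K' ⊕ ipad = 3b cb a8 36.
Inner input = 3b cb a8 36 ∥ 57 45 61.
Inner hash: XOR 3b⊕cb⊕a8⊕36⊕57⊕45⊕61 = 1d.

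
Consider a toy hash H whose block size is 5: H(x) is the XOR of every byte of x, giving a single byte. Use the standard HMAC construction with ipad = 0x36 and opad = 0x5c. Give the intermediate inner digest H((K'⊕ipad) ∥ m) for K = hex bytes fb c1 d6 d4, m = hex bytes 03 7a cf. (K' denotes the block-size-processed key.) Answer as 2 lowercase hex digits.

Key hex bytes fb c1 d6 d4 is 4 bytes ≤ B = 5; zero-pad to 5 bytes: K' = fb c1 d6 d4 00.
K' ⊕ ipad = cd f7 e0 e2 36.
Inner input = cd f7 e0 e2 36 ∥ 03 7a cf.
Inner hash: XOR cd⊕f7⊕e0⊕e2⊕36⊕03⊕7a⊕cf = b8.

b8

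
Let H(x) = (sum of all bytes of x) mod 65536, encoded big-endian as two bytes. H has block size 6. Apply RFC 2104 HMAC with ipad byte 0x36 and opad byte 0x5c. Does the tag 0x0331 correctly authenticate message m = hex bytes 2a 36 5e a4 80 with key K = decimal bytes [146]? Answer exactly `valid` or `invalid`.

valid

Key decimal bytes [146] = 92 is 1 byte ≤ B = 6; zero-pad to 6 bytes: K' = 92 00 00 00 00 00.
K' ⊕ ipad = a4 36 36 36 36 36; K' ⊕ opad = ce 5c 5c 5c 5c 5c.
Inner hash: sum = 164+54+54+54+54+54+42+54+94+164+128 = 916 → 03 94.
Outer hash (recomputed tag): sum = 206+92+92+92+92+92+3+148 = 817 → 03 31.
Recomputed tag = 0331; claimed = 0331 → match.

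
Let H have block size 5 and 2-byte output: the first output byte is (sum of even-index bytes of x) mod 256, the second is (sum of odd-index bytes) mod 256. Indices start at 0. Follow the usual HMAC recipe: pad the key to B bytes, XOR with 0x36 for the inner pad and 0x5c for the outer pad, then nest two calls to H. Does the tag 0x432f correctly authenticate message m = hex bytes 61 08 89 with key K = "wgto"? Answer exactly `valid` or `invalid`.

Key "wgto" = 77 67 74 6f is 4 bytes ≤ B = 5; zero-pad to 5 bytes: K' = 77 67 74 6f 00.
K' ⊕ ipad = 41 51 42 59 36; K' ⊕ opad = 2b 3b 28 33 5c.
Inner hash: even-index sum = 193 mod 256 = 193; odd-index sum = 404 mod 256 = 148 → c1 94.
Outer hash (recomputed tag): even-index sum = 323 mod 256 = 67; odd-index sum = 303 mod 256 = 47 → 43 2f.
Recomputed tag = 432f; claimed = 432f → match.

valid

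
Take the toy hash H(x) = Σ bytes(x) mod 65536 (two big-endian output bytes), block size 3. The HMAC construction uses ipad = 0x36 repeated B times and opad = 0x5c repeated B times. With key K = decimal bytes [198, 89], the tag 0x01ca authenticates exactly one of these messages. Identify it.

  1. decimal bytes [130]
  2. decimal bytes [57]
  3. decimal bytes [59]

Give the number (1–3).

Key decimal bytes [198, 89] = c6 59 is 2 bytes ≤ B = 3; zero-pad to 3 bytes: K' = c6 59 00.
K' ⊕ ipad = f0 6f 36; K' ⊕ opad = 9a 05 5c.
m1: inner = H(f0 6f 36 82) = 02 17; tag = H(9a 05 5c 02 17) = 0114
m2: inner = H(f0 6f 36 39) = 01 ce; tag = H(9a 05 5c 01 ce) = 01ca ← matches
m3: inner = H(f0 6f 36 3b) = 01 d0; tag = H(9a 05 5c 01 d0) = 01cc

2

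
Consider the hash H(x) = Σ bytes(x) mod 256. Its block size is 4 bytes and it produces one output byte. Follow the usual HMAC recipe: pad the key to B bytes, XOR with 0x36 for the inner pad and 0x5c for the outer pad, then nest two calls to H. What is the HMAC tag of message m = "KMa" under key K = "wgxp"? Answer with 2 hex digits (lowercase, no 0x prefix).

d5

Key "wgxp" = 77 67 78 70 is exactly B = 4 bytes: K' = 77 67 78 70.
K' ⊕ ipad = 41 51 4e 46.  K' ⊕ opad = 2b 3b 24 2c.
Inner input = (K'⊕ipad) ∥ m = 41 51 4e 46 ∥ 4b 4d 61.
Inner hash: sum = 65+81+78+70+75+77+97 = 543; mod 256 = 31 → 1f.
Outer input = (K'⊕opad) ∥ inner = 2b 3b 24 2c ∥ 1f.
Outer hash (tag): sum = 43+59+36+44+31 = 213 → d5.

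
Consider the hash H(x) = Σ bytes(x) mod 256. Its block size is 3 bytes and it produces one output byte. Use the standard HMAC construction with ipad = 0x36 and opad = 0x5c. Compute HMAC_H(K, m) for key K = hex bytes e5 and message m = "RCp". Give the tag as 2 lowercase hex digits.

b5

Key hex bytes e5 is 1 byte ≤ B = 3; zero-pad to 3 bytes: K' = e5 00 00.
K' ⊕ ipad = d3 36 36.  K' ⊕ opad = b9 5c 5c.
Inner input = (K'⊕ipad) ∥ m = d3 36 36 ∥ 52 43 70.
Inner hash: sum = 211+54+54+82+67+112 = 580; mod 256 = 68 → 44.
Outer input = (K'⊕opad) ∥ inner = b9 5c 5c ∥ 44.
Outer hash (tag): sum = 185+92+92+68 = 437; mod 256 = 181 → b5.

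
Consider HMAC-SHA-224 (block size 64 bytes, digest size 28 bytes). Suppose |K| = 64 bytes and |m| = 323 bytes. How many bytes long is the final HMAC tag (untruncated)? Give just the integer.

The tag is one SHA-224 digest: 28 bytes.

28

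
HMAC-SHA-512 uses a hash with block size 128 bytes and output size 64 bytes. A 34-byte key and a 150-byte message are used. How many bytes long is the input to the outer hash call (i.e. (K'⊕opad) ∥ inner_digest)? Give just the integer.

192

Key is 34 ≤ 128 bytes, zero-padded: |K'| = 128.
Outer input = (K'⊕opad) ∥ H(inner) → 128 + 64 = 192 bytes.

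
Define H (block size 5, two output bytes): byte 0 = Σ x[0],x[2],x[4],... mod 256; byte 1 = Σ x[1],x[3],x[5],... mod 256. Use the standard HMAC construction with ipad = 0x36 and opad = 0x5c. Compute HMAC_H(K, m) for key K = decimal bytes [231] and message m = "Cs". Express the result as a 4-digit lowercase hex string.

Key decimal bytes [231] = e7 is 1 byte ≤ B = 5; zero-pad to 5 bytes: K' = e7 00 00 00 00.
K' ⊕ ipad = d1 36 36 36 36.  K' ⊕ opad = bb 5c 5c 5c 5c.
Inner input = (K'⊕ipad) ∥ m = d1 36 36 36 36 ∥ 43 73.
Inner hash: even-index sum = 432 mod 256 = 176; odd-index sum = 175 mod 256 = 175 → b0 af.
Outer input = (K'⊕opad) ∥ inner = bb 5c 5c 5c 5c ∥ b0 af.
Outer hash (tag): even-index sum = 546 mod 256 = 34; odd-index sum = 360 mod 256 = 104 → 22 68.

2268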